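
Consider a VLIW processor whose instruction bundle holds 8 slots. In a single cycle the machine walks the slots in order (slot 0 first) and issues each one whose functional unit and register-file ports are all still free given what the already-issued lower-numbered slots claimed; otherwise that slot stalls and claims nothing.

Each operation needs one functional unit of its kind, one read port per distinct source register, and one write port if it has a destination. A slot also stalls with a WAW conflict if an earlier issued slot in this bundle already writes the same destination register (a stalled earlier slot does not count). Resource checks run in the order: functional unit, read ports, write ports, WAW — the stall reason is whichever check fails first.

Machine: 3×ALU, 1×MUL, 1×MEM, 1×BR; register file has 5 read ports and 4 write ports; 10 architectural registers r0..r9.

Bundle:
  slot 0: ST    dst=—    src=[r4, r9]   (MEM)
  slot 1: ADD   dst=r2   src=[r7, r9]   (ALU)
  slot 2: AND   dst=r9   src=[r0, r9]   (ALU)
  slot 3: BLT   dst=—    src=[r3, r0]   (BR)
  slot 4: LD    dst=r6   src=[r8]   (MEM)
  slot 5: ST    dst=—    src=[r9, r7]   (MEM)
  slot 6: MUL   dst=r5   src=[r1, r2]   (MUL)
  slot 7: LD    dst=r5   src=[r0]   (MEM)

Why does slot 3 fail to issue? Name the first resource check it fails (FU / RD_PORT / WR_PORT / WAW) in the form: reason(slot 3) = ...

(0) want 1×MEM +2rd +0wr — yes → AL3|MU1|ME0|BR1|rd3|wr4
(1) want 1×ALU +2rd +1wr — yes → AL2|MU1|ME0|BR1|rd1|wr3
(2) want 1×ALU +2rd +1wr — RD_PORT → AL2|MU1|ME0|BR1|rd1|wr3
(3) want 1×BR +2rd +0wr — RD_PORT → AL2|MU1|ME0|BR1|rd1|wr3
(4) want 1×MEM +1rd +1wr — FU → AL2|MU1|ME0|BR1|rd1|wr3
(5) want 1×MEM +2rd +0wr — FU → AL2|MU1|ME0|BR1|rd1|wr3
(6) want 1×MUL +2rd +1wr — RD_PORT → AL2|MU1|ME0|BR1|rd1|wr3
(7) want 1×MEM +1rd +1wr — FU → AL2|MU1|ME0|BR1|rd1|wr3

reason(slot 3) = RD_PORT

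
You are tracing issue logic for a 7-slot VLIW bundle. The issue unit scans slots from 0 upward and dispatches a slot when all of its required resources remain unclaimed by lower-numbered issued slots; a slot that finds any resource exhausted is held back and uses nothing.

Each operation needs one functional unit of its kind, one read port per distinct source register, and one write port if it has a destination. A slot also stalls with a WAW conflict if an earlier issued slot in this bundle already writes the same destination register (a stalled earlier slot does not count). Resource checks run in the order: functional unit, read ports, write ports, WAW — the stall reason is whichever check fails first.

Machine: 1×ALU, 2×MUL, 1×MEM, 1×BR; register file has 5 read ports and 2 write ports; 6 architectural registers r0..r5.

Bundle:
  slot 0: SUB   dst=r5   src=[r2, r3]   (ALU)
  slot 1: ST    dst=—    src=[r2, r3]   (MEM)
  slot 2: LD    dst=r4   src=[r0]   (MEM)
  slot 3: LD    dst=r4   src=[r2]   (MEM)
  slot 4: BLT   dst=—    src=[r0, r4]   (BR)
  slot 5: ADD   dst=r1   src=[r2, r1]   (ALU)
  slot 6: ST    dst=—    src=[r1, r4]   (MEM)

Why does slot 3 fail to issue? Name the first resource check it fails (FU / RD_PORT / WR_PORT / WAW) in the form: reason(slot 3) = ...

  0. ALU→r5 ⇒ go  {0A/2Mu/1Ld/1B | 3r 1w}
  1. MEM ⇒ go  {0A/2Mu/0Ld/1B | 1r 1w}
  2. MEM→r4 ⇒ no(FU)  {0A/2Mu/0Ld/1B | 1r 1w}
  3. MEM→r4 ⇒ no(FU)  {0A/2Mu/0Ld/1B | 1r 1w}
  4. BR ⇒ no(RD_PORT)  {0A/2Mu/0Ld/1B | 1r 1w}
  5. ALU→r1 ⇒ no(FU)  {0A/2Mu/0Ld/1B | 1r 1w}
  6. MEM ⇒ no(FU)  {0A/2Mu/0Ld/1B | 1r 1w}

reason(slot 3) = FU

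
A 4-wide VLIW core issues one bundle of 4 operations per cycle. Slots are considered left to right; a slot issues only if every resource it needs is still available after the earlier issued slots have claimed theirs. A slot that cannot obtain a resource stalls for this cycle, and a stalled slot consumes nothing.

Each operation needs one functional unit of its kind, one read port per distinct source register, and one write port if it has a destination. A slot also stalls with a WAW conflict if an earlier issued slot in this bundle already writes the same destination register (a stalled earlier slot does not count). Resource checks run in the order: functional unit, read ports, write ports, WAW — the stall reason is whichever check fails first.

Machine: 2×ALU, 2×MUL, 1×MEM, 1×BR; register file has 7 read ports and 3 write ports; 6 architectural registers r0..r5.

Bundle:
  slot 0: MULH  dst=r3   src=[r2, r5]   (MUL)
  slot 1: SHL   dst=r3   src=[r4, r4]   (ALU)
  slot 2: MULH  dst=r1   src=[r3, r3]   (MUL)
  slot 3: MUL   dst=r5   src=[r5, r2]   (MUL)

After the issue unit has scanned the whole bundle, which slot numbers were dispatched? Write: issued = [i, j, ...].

  0. MUL→r3 ⇒ go  {2A/1Mu/1Ld/1B | 5r 2w}
  1. ALU→r3 ⇒ no(WAW)  {2A/1Mu/1Ld/1B | 5r 2w}
  2. MUL→r1 ⇒ go  {2A/0Mu/1Ld/1B | 4r 1w}
  3. MUL→r5 ⇒ no(FU)  {2A/0Mu/1Ld/1B | 4r 1w}

issued = [0, 2]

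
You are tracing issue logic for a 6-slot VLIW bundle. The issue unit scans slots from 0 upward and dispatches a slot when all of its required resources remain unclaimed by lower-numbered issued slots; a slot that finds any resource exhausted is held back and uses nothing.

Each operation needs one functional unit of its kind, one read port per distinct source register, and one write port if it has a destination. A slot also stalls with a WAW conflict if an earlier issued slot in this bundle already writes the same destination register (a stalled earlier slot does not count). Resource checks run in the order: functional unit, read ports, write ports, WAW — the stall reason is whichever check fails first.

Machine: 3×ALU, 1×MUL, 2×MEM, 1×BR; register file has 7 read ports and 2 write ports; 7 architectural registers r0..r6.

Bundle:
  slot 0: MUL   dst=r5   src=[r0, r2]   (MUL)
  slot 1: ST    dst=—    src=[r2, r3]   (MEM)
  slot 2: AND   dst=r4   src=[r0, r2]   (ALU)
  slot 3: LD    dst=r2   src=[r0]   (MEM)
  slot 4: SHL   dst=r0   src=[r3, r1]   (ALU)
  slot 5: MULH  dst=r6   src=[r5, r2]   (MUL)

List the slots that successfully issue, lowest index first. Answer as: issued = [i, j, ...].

issued = [0, 1, 2]

(0) want 1×MUL +2rd +1wr — yes → AL3|MU0|ME2|BR1|rd5|wr1
(1) want 1×MEM +2rd +0wr — yes → AL3|MU0|ME1|BR1|rd3|wr1
(2) want 1×ALU +2rd +1wr — yes → AL2|MU0|ME1|BR1|rd1|wr0
(3) want 1×MEM +1rd +1wr — WR_PORT → AL2|MU0|ME1|BR1|rd1|wr0
(4) want 1×ALU +2rd +1wr — RD_PORT → AL2|MU0|ME1|BR1|rd1|wr0
(5) want 1×MUL +2rd +1wr — FU → AL2|MU0|ME1|BR1|rd1|wr0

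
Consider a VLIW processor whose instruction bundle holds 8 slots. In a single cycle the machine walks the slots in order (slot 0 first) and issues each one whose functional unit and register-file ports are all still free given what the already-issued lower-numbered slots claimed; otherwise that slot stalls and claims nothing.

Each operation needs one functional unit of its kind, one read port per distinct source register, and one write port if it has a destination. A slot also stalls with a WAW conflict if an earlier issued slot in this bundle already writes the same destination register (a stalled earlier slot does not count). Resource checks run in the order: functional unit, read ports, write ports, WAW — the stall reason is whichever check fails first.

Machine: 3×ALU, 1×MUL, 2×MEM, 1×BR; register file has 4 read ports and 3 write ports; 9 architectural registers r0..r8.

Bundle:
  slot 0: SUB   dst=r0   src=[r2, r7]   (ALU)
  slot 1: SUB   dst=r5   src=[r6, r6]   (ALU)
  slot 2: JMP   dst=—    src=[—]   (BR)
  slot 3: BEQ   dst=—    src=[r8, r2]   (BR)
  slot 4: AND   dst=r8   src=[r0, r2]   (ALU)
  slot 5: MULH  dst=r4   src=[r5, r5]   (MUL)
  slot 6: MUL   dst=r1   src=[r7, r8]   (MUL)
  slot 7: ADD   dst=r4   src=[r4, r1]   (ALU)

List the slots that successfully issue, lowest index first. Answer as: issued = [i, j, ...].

(0) want 1×ALU +2rd +1wr — yes → AL2|MU1|ME2|BR1|rd2|wr2
(1) want 1×ALU +1rd +1wr — yes → AL1|MU1|ME2|BR1|rd1|wr1
(2) want 1×BR +0rd +0wr — yes → AL1|MU1|ME2|BR0|rd1|wr1
(3) want 1×BR +2rd +0wr — FU → AL1|MU1|ME2|BR0|rd1|wr1
(4) want 1×ALU +2rd +1wr — RD_PORT → AL1|MU1|ME2|BR0|rd1|wr1
(5) want 1×MUL +1rd +1wr — yes → AL1|MU0|ME2|BR0|rd0|wr0
(6) want 1×MUL +2rd +1wr — FU → AL1|MU0|ME2|BR0|rd0|wr0
(7) want 1×ALU +2rd +1wr — RD_PORT → AL1|MU0|ME2|BR0|rd0|wr0

issued = [0, 1, 2, 5]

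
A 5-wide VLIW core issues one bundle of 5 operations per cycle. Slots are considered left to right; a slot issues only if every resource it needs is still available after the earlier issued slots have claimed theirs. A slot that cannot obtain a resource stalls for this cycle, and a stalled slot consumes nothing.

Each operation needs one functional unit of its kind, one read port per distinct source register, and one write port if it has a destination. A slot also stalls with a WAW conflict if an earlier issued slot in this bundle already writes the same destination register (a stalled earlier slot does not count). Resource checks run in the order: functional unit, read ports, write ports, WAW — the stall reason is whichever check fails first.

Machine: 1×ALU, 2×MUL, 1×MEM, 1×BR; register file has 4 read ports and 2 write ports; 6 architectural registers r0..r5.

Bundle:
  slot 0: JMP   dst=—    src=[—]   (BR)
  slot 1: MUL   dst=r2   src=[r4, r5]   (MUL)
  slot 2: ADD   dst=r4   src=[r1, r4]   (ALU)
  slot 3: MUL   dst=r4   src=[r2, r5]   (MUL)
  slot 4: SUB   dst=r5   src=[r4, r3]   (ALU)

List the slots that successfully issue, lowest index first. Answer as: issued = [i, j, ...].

(0) want 1×BR +0rd +0wr — yes → AL1|MU2|ME1|BR0|rd4|wr2
(1) want 1×MUL +2rd +1wr — yes → AL1|MU1|ME1|BR0|rd2|wr1
(2) want 1×ALU +2rd +1wr — yes → AL0|MU1|ME1|BR0|rd0|wr0
(3) want 1×MUL +2rd +1wr — RD_PORT → AL0|MU1|ME1|BR0|rd0|wr0
(4) want 1×ALU +2rd +1wr — FU → AL0|MU1|ME1|BR0|rd0|wr0

issued = [0, 1, 2]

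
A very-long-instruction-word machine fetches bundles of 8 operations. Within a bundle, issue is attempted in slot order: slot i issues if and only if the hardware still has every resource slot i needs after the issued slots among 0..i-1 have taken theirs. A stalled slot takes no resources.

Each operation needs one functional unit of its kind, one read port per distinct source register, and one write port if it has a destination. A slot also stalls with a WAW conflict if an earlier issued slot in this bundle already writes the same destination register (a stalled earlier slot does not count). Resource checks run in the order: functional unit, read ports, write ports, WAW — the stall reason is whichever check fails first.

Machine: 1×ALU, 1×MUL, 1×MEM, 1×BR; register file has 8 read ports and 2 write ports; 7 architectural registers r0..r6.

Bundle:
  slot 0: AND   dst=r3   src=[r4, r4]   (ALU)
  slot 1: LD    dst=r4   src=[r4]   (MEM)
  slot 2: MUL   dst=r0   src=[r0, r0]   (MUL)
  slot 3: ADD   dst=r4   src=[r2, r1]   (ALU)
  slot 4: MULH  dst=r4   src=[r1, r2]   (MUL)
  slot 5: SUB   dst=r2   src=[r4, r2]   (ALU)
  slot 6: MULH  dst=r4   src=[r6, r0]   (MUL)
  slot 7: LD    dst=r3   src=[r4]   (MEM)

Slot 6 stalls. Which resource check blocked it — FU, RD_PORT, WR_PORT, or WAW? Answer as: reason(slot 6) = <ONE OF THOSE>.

[0] ALU needs rd=1 wr=1: ok; after: ALU=0 MUL=1 MEM=1 BR=1, R=7, W=1
[1] MEM needs rd=1 wr=1: ok; after: ALU=0 MUL=1 MEM=0 BR=1, R=6, W=0
[2] MUL needs rd=1 wr=1: WR_PORT; after: ALU=0 MUL=1 MEM=0 BR=1, R=6, W=0
[3] ALU needs rd=2 wr=1: FU; after: ALU=0 MUL=1 MEM=0 BR=1, R=6, W=0
[4] MUL needs rd=2 wr=1: WR_PORT; after: ALU=0 MUL=1 MEM=0 BR=1, R=6, W=0
[5] ALU needs rd=2 wr=1: FU; after: ALU=0 MUL=1 MEM=0 BR=1, R=6, W=0
[6] MUL needs rd=2 wr=1: WR_PORT; after: ALU=0 MUL=1 MEM=0 BR=1, R=6, W=0
[7] MEM needs rd=1 wr=1: FU; after: ALU=0 MUL=1 MEM=0 BR=1, R=6, W=0

reason(slot 6) = WR_PORT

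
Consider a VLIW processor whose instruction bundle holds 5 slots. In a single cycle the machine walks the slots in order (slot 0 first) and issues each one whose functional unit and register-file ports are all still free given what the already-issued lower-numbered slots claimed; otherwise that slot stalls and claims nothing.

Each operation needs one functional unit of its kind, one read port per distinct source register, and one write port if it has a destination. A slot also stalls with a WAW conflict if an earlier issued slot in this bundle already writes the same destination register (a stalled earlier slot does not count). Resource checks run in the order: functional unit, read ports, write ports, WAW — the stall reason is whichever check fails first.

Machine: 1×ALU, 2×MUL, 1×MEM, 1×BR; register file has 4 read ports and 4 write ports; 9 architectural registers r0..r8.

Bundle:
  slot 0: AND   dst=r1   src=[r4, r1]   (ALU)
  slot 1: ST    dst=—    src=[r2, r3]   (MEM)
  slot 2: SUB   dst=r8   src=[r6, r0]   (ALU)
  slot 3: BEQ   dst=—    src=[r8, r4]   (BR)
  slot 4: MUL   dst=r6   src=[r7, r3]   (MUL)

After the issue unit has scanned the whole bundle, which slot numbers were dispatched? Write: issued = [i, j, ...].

issued = [0, 1]

  0. ALU→r1 ⇒ go  {0A/2Mu/1Ld/1B | 2r 3w}
  1. MEM ⇒ go  {0A/2Mu/0Ld/1B | 0r 3w}
  2. ALU→r8 ⇒ no(FU)  {0A/2Mu/0Ld/1B | 0r 3w}
  3. BR ⇒ no(RD_PORT)  {0A/2Mu/0Ld/1B | 0r 3w}
  4. MUL→r6 ⇒ no(RD_PORT)  {0A/2Mu/0Ld/1B | 0r 3w}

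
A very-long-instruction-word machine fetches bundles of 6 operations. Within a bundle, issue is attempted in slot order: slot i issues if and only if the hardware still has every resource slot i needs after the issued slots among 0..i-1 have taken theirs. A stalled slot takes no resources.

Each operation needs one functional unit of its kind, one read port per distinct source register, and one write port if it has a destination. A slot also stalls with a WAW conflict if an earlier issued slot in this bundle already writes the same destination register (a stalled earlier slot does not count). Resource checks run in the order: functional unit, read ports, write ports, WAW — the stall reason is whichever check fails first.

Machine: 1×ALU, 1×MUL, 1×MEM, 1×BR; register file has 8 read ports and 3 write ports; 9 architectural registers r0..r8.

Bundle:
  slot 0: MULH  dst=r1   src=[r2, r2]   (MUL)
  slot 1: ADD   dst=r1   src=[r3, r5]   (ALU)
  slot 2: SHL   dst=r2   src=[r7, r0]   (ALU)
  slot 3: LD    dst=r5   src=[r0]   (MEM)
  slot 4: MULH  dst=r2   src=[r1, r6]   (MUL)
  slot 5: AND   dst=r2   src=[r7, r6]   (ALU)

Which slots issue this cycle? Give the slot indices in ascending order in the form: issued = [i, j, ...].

slot 0 (MUL): ISSUE — free A1,Mu0,Ld1,B1 rp7 wp2
slot 1 (ALU): stall WAW — free A1,Mu0,Ld1,B1 rp7 wp2
slot 2 (ALU): ISSUE — free A0,Mu0,Ld1,B1 rp5 wp1
slot 3 (MEM): ISSUE — free A0,Mu0,Ld0,B1 rp4 wp0
slot 4 (MUL): stall FU — free A0,Mu0,Ld0,B1 rp4 wp0
slot 5 (ALU): stall FU — free A0,Mu0,Ld0,B1 rp4 wp0

issued = [0, 2, 3]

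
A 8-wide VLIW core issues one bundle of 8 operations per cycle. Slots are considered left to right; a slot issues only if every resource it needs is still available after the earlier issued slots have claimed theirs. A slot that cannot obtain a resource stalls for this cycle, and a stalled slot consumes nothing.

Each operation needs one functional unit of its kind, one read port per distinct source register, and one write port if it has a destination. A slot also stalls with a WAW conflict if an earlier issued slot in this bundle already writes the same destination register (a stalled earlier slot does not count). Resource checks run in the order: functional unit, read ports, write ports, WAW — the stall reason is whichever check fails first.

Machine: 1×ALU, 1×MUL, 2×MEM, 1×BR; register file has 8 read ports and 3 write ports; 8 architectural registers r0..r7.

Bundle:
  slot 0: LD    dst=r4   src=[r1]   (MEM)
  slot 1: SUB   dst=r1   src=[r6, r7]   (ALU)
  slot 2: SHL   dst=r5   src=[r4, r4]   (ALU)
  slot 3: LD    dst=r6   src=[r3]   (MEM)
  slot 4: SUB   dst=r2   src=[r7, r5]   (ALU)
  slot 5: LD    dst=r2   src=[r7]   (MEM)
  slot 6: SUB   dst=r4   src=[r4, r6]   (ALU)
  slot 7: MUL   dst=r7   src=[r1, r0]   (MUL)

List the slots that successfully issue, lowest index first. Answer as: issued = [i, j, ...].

issued = [0, 1, 3]

#0 MEM src=r1 dispatched  <A:1 Mu:1 Ld:1 B:1 rd:7 wr:2>
#1 ALU src=r6,r7 dispatched  <A:0 Mu:1 Ld:1 B:1 rd:5 wr:1>
#2 ALU src=r4,r4 held:FU  <A:0 Mu:1 Ld:1 B:1 rd:5 wr:1>
#3 MEM src=r3 dispatched  <A:0 Mu:1 Ld:0 B:1 rd:4 wr:0>
#4 ALU src=r7,r5 held:FU  <A:0 Mu:1 Ld:0 B:1 rd:4 wr:0>
#5 MEM src=r7 held:FU  <A:0 Mu:1 Ld:0 B:1 rd:4 wr:0>
#6 ALU src=r4,r6 held:FU  <A:0 Mu:1 Ld:0 B:1 rd:4 wr:0>
#7 MUL src=r1,r0 held:WR_PORT  <A:0 Mu:1 Ld:0 B:1 rd:4 wr:0>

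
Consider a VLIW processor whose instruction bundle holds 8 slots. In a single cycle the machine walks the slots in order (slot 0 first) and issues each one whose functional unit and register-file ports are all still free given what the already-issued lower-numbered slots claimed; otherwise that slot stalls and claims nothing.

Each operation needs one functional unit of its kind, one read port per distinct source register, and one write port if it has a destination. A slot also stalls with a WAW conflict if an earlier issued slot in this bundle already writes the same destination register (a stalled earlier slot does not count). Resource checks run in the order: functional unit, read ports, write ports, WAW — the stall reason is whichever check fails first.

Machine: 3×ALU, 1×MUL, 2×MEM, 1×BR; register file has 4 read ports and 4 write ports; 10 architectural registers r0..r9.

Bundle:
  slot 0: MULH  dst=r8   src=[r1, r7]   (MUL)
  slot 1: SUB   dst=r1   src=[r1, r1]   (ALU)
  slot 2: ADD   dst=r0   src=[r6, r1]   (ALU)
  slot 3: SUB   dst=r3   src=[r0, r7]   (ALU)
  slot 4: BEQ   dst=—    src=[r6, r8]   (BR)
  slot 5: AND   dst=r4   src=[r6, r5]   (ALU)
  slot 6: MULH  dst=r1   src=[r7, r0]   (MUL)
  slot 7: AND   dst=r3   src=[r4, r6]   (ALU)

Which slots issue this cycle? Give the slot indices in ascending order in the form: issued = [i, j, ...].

issued = [0, 1]

(0) want 1×MUL +2rd +1wr — yes → AL3|MU0|ME2|BR1|rd2|wr3
(1) want 1×ALU +1rd +1wr — yes → AL2|MU0|ME2|BR1|rd1|wr2
(2) want 1×ALU +2rd +1wr — RD_PORT → AL2|MU0|ME2|BR1|rd1|wr2
(3) want 1×ALU +2rd +1wr — RD_PORT → AL2|MU0|ME2|BR1|rd1|wr2
(4) want 1×BR +2rd +0wr — RD_PORT → AL2|MU0|ME2|BR1|rd1|wr2
(5) want 1×ALU +2rd +1wr — RD_PORT → AL2|MU0|ME2|BR1|rd1|wr2
(6) want 1×MUL +2rd +1wr — FU → AL2|MU0|ME2|BR1|rd1|wr2
(7) want 1×ALU +2rd +1wr — RD_PORT → AL2|MU0|ME2|BR1|rd1|wr2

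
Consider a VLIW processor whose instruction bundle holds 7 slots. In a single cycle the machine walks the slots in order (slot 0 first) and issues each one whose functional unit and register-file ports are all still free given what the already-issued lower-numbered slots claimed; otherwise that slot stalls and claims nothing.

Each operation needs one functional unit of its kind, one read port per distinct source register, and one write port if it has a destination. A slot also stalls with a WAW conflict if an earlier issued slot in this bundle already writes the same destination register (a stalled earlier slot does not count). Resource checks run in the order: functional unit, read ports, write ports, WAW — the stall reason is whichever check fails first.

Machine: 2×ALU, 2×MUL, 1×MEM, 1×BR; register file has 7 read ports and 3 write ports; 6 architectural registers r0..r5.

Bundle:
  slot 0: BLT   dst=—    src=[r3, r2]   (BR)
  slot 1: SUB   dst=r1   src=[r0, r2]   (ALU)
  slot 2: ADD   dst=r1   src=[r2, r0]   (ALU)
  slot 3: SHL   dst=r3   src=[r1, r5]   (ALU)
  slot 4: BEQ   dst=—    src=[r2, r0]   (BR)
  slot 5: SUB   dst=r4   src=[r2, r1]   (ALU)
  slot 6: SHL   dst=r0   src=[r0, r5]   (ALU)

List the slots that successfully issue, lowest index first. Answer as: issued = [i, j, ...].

issued = [0, 1, 3]

#0 BR src=r3,r2 dispatched  <A:2 Mu:2 Ld:1 B:0 rd:5 wr:3>
#1 ALU src=r0,r2 dispatched  <A:1 Mu:2 Ld:1 B:0 rd:3 wr:2>
#2 ALU src=r2,r0 held:WAW  <A:1 Mu:2 Ld:1 B:0 rd:3 wr:2>
#3 ALU src=r1,r5 dispatched  <A:0 Mu:2 Ld:1 B:0 rd:1 wr:1>
#4 BR src=r2,r0 held:FU  <A:0 Mu:2 Ld:1 B:0 rd:1 wr:1>
#5 ALU src=r2,r1 held:FU  <A:0 Mu:2 Ld:1 B:0 rd:1 wr:1>
#6 ALU src=r0,r5 held:FU  <A:0 Mu:2 Ld:1 B:0 rd:1 wr:1>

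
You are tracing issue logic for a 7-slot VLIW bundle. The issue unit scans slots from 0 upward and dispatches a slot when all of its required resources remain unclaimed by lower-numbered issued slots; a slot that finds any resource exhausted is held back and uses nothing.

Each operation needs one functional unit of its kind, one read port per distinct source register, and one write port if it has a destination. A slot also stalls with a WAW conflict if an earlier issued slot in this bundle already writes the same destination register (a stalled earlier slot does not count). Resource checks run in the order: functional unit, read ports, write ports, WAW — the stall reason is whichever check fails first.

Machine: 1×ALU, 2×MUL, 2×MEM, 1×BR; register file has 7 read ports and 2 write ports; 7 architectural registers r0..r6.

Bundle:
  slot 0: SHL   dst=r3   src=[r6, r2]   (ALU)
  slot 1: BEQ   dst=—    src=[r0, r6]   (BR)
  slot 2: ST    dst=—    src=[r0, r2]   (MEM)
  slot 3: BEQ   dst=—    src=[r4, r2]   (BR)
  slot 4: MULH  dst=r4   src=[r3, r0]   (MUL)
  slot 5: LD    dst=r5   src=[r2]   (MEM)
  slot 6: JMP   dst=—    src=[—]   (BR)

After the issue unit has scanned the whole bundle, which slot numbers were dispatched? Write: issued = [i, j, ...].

issued = [0, 1, 2, 5]

  0. ALU→r3 ⇒ go  {0A/2Mu/2Ld/1B | 5r 1w}
  1. BR ⇒ go  {0A/2Mu/2Ld/0B | 3r 1w}
  2. MEM ⇒ go  {0A/2Mu/1Ld/0B | 1r 1w}
  3. BR ⇒ no(FU)  {0A/2Mu/1Ld/0B | 1r 1w}
  4. MUL→r4 ⇒ no(RD_PORT)  {0A/2Mu/1Ld/0B | 1r 1w}
  5. MEM→r5 ⇒ go  {0A/2Mu/0Ld/0B | 0r 0w}
  6. BR ⇒ no(FU)  {0A/2Mu/0Ld/0B | 0r 0w}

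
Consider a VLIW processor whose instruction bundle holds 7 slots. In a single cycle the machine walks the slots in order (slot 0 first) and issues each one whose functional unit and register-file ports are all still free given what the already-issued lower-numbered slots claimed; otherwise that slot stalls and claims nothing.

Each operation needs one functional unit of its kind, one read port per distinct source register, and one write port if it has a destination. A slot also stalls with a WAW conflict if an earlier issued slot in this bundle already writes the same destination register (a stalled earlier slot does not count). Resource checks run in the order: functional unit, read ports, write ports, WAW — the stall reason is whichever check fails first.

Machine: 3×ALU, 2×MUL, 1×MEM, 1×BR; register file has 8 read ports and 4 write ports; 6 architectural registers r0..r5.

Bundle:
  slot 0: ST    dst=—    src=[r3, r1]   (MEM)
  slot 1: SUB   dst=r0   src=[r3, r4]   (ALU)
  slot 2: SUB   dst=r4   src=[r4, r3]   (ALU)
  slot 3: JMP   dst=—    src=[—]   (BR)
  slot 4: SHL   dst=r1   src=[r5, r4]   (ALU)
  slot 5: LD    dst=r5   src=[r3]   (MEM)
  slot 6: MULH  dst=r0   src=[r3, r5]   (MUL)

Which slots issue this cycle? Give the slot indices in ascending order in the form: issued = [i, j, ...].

  0. MEM ⇒ go  {3A/2Mu/0Ld/1B | 6r 4w}
  1. ALU→r0 ⇒ go  {2A/2Mu/0Ld/1B | 4r 3w}
  2. ALU→r4 ⇒ go  {1A/2Mu/0Ld/1B | 2r 2w}
  3. BR ⇒ go  {1A/2Mu/0Ld/0B | 2r 2w}
  4. ALU→r1 ⇒ go  {0A/2Mu/0Ld/0B | 0r 1w}
  5. MEM→r5 ⇒ no(FU)  {0A/2Mu/0Ld/0B | 0r 1w}
  6. MUL→r0 ⇒ no(RD_PORT)  {0A/2Mu/0Ld/0B | 0r 1w}

issued = [0, 1, 2, 3, 4]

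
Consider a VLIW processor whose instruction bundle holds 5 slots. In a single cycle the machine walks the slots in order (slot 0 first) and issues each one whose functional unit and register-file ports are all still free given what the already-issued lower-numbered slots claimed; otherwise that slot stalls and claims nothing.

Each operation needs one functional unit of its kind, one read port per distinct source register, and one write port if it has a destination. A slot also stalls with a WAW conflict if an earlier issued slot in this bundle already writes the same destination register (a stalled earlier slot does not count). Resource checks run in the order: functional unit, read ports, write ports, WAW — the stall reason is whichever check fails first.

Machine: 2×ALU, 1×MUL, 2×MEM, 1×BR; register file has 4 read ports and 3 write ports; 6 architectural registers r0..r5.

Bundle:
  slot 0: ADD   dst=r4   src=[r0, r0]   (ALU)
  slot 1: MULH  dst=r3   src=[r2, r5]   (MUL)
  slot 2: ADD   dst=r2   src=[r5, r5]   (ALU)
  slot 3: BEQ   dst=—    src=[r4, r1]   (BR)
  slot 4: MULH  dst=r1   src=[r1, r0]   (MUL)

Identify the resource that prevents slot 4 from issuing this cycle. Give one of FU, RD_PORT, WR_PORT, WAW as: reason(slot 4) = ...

  0. ALU→r4 ⇒ go  {1A/1Mu/2Ld/1B | 3r 2w}
  1. MUL→r3 ⇒ go  {1A/0Mu/2Ld/1B | 1r 1w}
  2. ALU→r2 ⇒ go  {0A/0Mu/2Ld/1B | 0r 0w}
  3. BR ⇒ no(RD_PORT)  {0A/0Mu/2Ld/1B | 0r 0w}
  4. MUL→r1 ⇒ no(FU)  {0A/0Mu/2Ld/1B | 0r 0w}

reason(slot 4) = FU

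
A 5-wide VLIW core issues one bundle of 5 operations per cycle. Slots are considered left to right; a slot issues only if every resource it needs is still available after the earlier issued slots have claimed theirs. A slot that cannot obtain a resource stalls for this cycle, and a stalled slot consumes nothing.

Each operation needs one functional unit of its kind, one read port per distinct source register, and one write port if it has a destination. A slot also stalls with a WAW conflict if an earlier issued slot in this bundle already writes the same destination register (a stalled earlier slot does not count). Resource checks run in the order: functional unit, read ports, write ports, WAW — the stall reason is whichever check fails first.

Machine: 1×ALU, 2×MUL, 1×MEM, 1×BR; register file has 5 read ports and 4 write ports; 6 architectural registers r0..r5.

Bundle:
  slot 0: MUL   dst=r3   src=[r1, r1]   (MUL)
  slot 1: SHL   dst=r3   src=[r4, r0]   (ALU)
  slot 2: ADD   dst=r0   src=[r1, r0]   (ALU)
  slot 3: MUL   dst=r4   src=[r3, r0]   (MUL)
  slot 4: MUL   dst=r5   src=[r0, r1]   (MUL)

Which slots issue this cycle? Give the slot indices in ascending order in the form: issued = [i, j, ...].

(0) want 1×MUL +1rd +1wr — yes → AL1|MU1|ME1|BR1|rd4|wr3
(1) want 1×ALU +2rd +1wr — WAW → AL1|MU1|ME1|BR1|rd4|wr3
(2) want 1×ALU +2rd +1wr — yes → AL0|MU1|ME1|BR1|rd2|wr2
(3) want 1×MUL +2rd +1wr — yes → AL0|MU0|ME1|BR1|rd0|wr1
(4) want 1×MUL +2rd +1wr — FU → AL0|MU0|ME1|BR1|rd0|wr1

issued = [0, 2, 3]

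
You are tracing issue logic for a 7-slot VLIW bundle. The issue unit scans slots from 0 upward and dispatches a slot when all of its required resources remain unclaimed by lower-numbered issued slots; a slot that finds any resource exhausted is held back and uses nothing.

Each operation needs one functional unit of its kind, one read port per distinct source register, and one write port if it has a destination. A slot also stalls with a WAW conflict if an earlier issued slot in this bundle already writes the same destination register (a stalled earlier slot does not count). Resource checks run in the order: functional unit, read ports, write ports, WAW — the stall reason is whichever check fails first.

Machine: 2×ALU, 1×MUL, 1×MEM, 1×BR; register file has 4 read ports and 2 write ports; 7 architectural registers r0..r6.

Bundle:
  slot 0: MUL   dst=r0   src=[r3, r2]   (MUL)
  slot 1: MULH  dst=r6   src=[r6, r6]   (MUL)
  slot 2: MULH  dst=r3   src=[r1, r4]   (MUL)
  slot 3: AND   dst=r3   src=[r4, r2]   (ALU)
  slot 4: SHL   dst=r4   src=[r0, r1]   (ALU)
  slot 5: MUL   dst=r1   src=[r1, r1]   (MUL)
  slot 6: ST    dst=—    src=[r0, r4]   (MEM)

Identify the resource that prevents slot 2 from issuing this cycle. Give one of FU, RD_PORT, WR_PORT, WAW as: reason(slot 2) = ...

reason(slot 2) = FU

  0. MUL→r0 ⇒ go  {2A/0Mu/1Ld/1B | 2r 1w}
  1. MUL→r6 ⇒ no(FU)  {2A/0Mu/1Ld/1B | 2r 1w}
  2. MUL→r3 ⇒ no(FU)  {2A/0Mu/1Ld/1B | 2r 1w}
  3. ALU→r3 ⇒ go  {1A/0Mu/1Ld/1B | 0r 0w}
  4. ALU→r4 ⇒ no(RD_PORT)  {1A/0Mu/1Ld/1B | 0r 0w}
  5. MUL→r1 ⇒ no(FU)  {1A/0Mu/1Ld/1B | 0r 0w}
  6. MEM ⇒ no(RD_PORT)  {1A/0Mu/1Ld/1B | 0r 0w}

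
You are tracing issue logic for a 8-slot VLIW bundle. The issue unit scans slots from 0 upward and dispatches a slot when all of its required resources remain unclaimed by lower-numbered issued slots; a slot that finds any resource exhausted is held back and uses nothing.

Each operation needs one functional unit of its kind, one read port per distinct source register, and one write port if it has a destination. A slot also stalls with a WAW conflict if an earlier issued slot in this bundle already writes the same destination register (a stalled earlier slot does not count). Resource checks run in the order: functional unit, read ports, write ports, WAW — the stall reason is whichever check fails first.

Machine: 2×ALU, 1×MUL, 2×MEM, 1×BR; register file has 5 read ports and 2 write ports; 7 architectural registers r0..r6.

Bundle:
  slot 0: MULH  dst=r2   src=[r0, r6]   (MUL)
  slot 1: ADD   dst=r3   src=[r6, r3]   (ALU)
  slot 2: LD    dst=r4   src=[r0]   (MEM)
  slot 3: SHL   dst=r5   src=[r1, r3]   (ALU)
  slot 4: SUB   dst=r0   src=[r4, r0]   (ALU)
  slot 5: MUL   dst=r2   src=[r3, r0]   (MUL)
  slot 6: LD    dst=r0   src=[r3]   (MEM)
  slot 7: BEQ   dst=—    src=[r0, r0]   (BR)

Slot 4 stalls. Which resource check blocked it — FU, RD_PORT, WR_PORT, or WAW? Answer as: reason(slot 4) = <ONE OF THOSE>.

reason(slot 4) = RD_PORT

[0] MUL needs rd=2 wr=1: ok; after: ALU=2 MUL=0 MEM=2 BR=1, R=3, W=1
[1] ALU needs rd=2 wr=1: ok; after: ALU=1 MUL=0 MEM=2 BR=1, R=1, W=0
[2] MEM needs rd=1 wr=1: WR_PORT; after: ALU=1 MUL=0 MEM=2 BR=1, R=1, W=0
[3] ALU needs rd=2 wr=1: RD_PORT; after: ALU=1 MUL=0 MEM=2 BR=1, R=1, W=0
[4] ALU needs rd=2 wr=1: RD_PORT; after: ALU=1 MUL=0 MEM=2 BR=1, R=1, W=0
[5] MUL needs rd=2 wr=1: FU; after: ALU=1 MUL=0 MEM=2 BR=1, R=1, W=0
[6] MEM needs rd=1 wr=1: WR_PORT; after: ALU=1 MUL=0 MEM=2 BR=1, R=1, W=0
[7] BR needs rd=1 wr=0: ok; after: ALU=1 MUL=0 MEM=2 BR=0, R=0, W=0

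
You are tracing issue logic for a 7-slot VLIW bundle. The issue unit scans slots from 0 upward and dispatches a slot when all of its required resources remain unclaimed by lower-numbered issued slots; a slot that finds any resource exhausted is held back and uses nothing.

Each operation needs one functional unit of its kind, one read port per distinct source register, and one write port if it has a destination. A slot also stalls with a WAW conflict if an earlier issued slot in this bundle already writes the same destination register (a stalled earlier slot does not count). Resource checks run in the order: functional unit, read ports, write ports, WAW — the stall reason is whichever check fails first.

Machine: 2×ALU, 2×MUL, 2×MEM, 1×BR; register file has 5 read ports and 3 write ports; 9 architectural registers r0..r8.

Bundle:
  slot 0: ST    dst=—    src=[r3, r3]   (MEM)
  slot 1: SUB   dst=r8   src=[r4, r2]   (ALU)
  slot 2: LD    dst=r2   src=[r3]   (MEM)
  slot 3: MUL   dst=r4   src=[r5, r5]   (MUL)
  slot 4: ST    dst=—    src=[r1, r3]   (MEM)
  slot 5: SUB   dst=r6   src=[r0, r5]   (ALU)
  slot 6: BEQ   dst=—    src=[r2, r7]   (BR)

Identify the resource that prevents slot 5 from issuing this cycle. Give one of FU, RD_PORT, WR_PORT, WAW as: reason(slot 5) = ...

reason(slot 5) = RD_PORT

  0. MEM ⇒ go  {2A/2Mu/1Ld/1B | 4r 3w}
  1. ALU→r8 ⇒ go  {1A/2Mu/1Ld/1B | 2r 2w}
  2. MEM→r2 ⇒ go  {1A/2Mu/0Ld/1B | 1r 1w}
  3. MUL→r4 ⇒ go  {1A/1Mu/0Ld/1B | 0r 0w}
  4. MEM ⇒ no(FU)  {1A/1Mu/0Ld/1B | 0r 0w}
  5. ALU→r6 ⇒ no(RD_PORT)  {1A/1Mu/0Ld/1B | 0r 0w}
  6. BR ⇒ no(RD_PORT)  {1A/1Mu/0Ld/1B | 0r 0w}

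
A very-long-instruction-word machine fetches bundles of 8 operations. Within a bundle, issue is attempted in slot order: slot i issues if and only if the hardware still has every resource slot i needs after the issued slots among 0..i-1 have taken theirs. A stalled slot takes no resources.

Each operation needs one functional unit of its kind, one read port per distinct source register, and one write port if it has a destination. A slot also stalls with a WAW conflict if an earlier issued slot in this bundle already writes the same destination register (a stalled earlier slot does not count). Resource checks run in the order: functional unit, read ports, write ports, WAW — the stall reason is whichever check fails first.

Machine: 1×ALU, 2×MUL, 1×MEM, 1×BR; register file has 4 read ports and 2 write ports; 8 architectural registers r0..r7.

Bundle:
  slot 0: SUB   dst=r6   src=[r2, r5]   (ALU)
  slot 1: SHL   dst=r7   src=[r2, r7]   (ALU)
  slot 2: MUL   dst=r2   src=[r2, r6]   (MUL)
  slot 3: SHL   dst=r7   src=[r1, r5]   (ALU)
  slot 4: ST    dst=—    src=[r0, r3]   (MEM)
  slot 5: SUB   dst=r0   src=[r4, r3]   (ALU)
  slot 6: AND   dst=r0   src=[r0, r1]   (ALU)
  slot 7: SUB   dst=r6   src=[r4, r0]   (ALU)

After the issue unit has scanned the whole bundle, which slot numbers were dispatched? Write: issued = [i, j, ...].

issued = [0, 2]

slot 0 (ALU): ISSUE — free A0,Mu2,Ld1,B1 rp2 wp1
slot 1 (ALU): stall FU — free A0,Mu2,Ld1,B1 rp2 wp1
slot 2 (MUL): ISSUE — free A0,Mu1,Ld1,B1 rp0 wp0
slot 3 (ALU): stall FU — free A0,Mu1,Ld1,B1 rp0 wp0
slot 4 (MEM): stall RD_PORT — free A0,Mu1,Ld1,B1 rp0 wp0
slot 5 (ALU): stall FU — free A0,Mu1,Ld1,B1 rp0 wp0
slot 6 (ALU): stall FU — free A0,Mu1,Ld1,B1 rp0 wp0
slot 7 (ALU): stall FU — free A0,Mu1,Ld1,B1 rp0 wp0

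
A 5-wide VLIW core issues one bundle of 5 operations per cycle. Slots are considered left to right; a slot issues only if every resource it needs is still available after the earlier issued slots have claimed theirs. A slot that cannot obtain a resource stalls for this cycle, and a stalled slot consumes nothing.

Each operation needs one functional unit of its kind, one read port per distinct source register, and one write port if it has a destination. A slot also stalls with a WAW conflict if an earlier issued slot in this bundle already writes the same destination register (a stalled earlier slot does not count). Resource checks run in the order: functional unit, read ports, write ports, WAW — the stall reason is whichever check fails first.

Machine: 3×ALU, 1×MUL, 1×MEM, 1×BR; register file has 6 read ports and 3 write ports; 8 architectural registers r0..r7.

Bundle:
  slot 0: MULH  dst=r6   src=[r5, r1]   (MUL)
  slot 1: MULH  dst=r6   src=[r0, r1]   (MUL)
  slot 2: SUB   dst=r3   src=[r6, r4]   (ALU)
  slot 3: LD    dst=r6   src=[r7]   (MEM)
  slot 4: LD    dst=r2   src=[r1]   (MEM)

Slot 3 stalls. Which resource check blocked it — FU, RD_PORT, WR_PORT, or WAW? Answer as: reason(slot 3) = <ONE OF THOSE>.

reason(slot 3) = WAW

slot 0 (MUL): ISSUE — free A3,Mu0,Ld1,B1 rp4 wp2
slot 1 (MUL): stall FU — free A3,Mu0,Ld1,B1 rp4 wp2
slot 2 (ALU): ISSUE — free A2,Mu0,Ld1,B1 rp2 wp1
slot 3 (MEM): stall WAW — free A2,Mu0,Ld1,B1 rp2 wp1
slot 4 (MEM): ISSUE — free A2,Mu0,Ld0,B1 rp1 wp0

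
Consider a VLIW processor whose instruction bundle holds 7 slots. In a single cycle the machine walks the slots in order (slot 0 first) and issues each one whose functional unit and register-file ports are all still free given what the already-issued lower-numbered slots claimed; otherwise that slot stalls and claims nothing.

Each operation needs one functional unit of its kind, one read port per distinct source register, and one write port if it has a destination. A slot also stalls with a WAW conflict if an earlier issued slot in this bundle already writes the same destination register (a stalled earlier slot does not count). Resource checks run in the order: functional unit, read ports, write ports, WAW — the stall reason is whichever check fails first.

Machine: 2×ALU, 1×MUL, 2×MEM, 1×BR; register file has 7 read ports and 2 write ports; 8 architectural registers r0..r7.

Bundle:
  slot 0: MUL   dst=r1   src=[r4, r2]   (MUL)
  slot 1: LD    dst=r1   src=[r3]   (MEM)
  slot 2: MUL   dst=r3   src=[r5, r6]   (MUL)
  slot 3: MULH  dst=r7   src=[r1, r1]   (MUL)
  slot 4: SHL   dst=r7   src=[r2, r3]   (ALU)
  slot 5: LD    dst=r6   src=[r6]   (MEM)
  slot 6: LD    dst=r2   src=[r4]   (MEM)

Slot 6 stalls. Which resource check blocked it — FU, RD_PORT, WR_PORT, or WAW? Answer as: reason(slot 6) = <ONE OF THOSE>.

slot 0 (MUL): ISSUE — free A2,Mu0,Ld2,B1 rp5 wp1
slot 1 (MEM): stall WAW — free A2,Mu0,Ld2,B1 rp5 wp1
slot 2 (MUL): stall FU — free A2,Mu0,Ld2,B1 rp5 wp1
slot 3 (MUL): stall FU — free A2,Mu0,Ld2,B1 rp5 wp1
slot 4 (ALU): ISSUE — free A1,Mu0,Ld2,B1 rp3 wp0
slot 5 (MEM): stall WR_PORT — free A1,Mu0,Ld2,B1 rp3 wp0
slot 6 (MEM): stall WR_PORT — free A1,Mu0,Ld2,B1 rp3 wp0

reason(slot 6) = WR_PORT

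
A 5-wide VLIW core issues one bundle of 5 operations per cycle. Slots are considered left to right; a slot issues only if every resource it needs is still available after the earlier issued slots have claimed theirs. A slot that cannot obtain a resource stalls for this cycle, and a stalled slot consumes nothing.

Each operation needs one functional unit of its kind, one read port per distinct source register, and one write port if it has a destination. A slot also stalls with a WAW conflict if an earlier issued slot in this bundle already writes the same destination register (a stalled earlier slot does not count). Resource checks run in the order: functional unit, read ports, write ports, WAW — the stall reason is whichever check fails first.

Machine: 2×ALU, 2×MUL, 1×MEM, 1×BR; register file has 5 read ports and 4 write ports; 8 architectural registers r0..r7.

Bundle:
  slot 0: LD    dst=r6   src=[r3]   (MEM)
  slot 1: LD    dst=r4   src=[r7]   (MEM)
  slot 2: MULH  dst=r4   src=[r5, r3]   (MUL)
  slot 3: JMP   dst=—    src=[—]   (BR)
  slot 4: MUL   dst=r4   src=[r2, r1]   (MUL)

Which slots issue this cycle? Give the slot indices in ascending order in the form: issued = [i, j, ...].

issued = [0, 2, 3]

  0. MEM→r6 ⇒ go  {2A/2Mu/0Ld/1B | 4r 3w}
  1. MEM→r4 ⇒ no(FU)  {2A/2Mu/0Ld/1B | 4r 3w}
  2. MUL→r4 ⇒ go  {2A/1Mu/0Ld/1B | 2r 2w}
  3. BR ⇒ go  {2A/1Mu/0Ld/0B | 2r 2w}
  4. MUL→r4 ⇒ no(WAW)  {2A/1Mu/0Ld/0B | 2r 2w}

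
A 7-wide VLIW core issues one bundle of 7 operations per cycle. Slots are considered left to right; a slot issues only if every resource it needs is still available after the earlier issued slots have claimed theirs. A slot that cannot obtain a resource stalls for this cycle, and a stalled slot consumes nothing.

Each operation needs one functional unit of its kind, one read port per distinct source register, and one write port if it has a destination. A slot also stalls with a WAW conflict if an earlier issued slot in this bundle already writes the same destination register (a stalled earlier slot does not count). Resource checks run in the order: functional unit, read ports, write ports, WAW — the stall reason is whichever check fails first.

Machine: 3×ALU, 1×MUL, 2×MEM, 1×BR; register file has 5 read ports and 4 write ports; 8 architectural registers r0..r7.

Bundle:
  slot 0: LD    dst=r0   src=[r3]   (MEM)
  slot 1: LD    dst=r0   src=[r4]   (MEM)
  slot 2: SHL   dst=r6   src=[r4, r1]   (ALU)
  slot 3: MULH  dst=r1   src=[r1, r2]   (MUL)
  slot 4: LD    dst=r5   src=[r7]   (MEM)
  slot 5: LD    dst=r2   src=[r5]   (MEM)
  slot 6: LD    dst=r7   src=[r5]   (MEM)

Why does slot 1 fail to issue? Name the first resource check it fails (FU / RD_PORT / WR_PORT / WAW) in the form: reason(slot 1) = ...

reason(slot 1) = WAW

[0] MEM needs rd=1 wr=1: ok; after: ALU=3 MUL=1 MEM=1 BR=1, R=4, W=3
[1] MEM needs rd=1 wr=1: WAW; after: ALU=3 MUL=1 MEM=1 BR=1, R=4, W=3
[2] ALU needs rd=2 wr=1: ok; after: ALU=2 MUL=1 MEM=1 BR=1, R=2, W=2
[3] MUL needs rd=2 wr=1: ok; after: ALU=2 MUL=0 MEM=1 BR=1, R=0, W=1
[4] MEM needs rd=1 wr=1: RD_PORT; after: ALU=2 MUL=0 MEM=1 BR=1, R=0, W=1
[5] MEM needs rd=1 wr=1: RD_PORT; after: ALU=2 MUL=0 MEM=1 BR=1, R=0, W=1
[6] MEM needs rd=1 wr=1: RD_PORT; after: ALU=2 MUL=0 MEM=1 BR=1, R=0, W=1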